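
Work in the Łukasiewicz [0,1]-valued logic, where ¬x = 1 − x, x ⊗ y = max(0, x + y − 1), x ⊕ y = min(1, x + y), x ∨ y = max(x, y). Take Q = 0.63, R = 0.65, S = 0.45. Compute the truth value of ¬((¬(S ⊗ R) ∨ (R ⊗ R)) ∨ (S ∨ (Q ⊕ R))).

S ⊗ R = max(0, 0.45 + 0.65 − 1) = max(0, 0.10) = 0.10
¬(S ⊗ R) = 1 − 0.10 = 0.90
R ⊗ R = max(0, 0.65 + 0.65 − 1) = max(0, 0.30) = 0.30
¬(S ⊗ R) ∨ (R ⊗ R) = max(0.90, 0.30) = 0.90
Q ⊕ R = min(1, 0.63 + 0.65) = min(1, 1.28) = 1.00
S ∨ (Q ⊕ R) = max(0.45, 1.00) = 1.00
(¬(S ⊗ R) ∨ (R ⊗ R)) ∨ (S ∨ (Q ⊕ R)) = max(0.90, 1.00) = 1.00
¬((¬(S ⊗ R) ∨ (R ⊗ R)) ∨ (S ∨ (Q ⊕ R))) = 1 − 1.00 = 0.00

0.00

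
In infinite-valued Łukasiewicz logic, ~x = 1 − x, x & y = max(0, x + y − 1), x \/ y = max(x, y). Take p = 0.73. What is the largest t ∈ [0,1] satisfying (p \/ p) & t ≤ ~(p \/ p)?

p \/ p = max(0.73, 0.73) = 0.73
So the left factor is p \/ p = 0.73.
~(p \/ p) = 1 − 0.73 = 0.27
So the right-hand bound is ~(p \/ p) = 0.27.
The residuum of the Łukasiewicz t-norm gives the supremum: min(1, 1 − 0.73 + 0.27).
1 − 0.73 + 0.27 = 0.54, so t = min(1, 0.54) = 0.54.
Check: 0.73 & 0.54 = max(0, 0.27) = 0.27 ≤ 0.27.

0.54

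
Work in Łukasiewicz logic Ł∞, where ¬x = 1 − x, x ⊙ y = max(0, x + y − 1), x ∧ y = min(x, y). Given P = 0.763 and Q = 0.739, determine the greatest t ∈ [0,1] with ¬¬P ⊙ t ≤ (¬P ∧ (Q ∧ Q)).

0.474

¬P = 1 − 0.763 = 0.237
¬¬P = 1 − 0.237 = 0.763
So the left factor is ¬¬P = 0.763.
Q ∧ Q = min(0.739, 0.739) = 0.739
¬P ∧ (Q ∧ Q) = min(0.237, 0.739) = 0.237
So the right-hand bound is ¬P ∧ (Q ∧ Q) = 0.237.
The residuum of the Łukasiewicz t-norm gives the supremum: min(1, 1 − 0.763 + 0.237).
1 − 0.763 + 0.237 = 0.474, so t = min(1, 0.474) = 0.474.
Check: 0.763 ⊙ 0.474 = max(0, 0.237) = 0.237 ≤ 0.237.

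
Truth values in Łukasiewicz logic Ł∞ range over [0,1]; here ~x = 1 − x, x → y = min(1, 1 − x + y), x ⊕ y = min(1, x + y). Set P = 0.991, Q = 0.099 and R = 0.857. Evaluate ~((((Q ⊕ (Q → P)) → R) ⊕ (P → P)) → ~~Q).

Q → P = min(1, 1 − 0.099 + 0.991) = min(1, 1.892) = 1.000
Q ⊕ (Q → P) = min(1, 0.099 + 1.000) = min(1, 1.099) = 1.000
(Q ⊕ (Q → P)) → R = min(1, 1 − 1.000 + 0.857) = min(1, 0.857) = 0.857
P → P = min(1, 1 − 0.991 + 0.991) = min(1, 1.000) = 1.000
((Q ⊕ (Q → P)) → R) ⊕ (P → P) = min(1, 0.857 + 1.000) = min(1, 1.857) = 1.000
~Q = 1 − 0.099 = 0.901
~~Q = 1 − 0.901 = 0.099
(((Q ⊕ (Q → P)) → R) ⊕ (P → P)) → ~~Q = min(1, 1 − 1.000 + 0.099) = min(1, 0.099) = 0.099
~((((Q ⊕ (Q → P)) → R) ⊕ (P → P)) → ~~Q) = 1 − 0.099 = 0.901

0.901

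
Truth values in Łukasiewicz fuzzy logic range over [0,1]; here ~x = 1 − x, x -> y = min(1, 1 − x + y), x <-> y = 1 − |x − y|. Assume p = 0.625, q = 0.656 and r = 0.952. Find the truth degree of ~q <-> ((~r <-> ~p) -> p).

0.392

~q = 1 − 0.656 = 0.344
~r = 1 − 0.952 = 0.048
~p = 1 − 0.625 = 0.375
~r <-> ~p = 1 − |0.048 − 0.375| = 1 − 0.327 = 0.673
(~r <-> ~p) -> p = min(1, 1 − 0.673 + 0.625) = min(1, 0.952) = 0.952
~q <-> ((~r <-> ~p) -> p) = 1 − |0.344 − 0.952| = 1 − 0.608 = 0.392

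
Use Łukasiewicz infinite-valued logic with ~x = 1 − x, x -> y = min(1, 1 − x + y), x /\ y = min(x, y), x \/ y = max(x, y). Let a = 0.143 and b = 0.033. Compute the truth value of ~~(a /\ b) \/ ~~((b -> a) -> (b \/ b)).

0.033

a /\ b = min(0.143, 0.033) = 0.033
~(a /\ b) = 1 − 0.033 = 0.967
~~(a /\ b) = 1 − 0.967 = 0.033
b -> a = min(1, 1 − 0.033 + 0.143) = min(1, 1.110) = 1.000
b \/ b = max(0.033, 0.033) = 0.033
(b -> a) -> (b \/ b) = min(1, 1 − 1.000 + 0.033) = min(1, 0.033) = 0.033
~((b -> a) -> (b \/ b)) = 1 − 0.033 = 0.967
~~((b -> a) -> (b \/ b)) = 1 − 0.967 = 0.033
~~(a /\ b) \/ ~~((b -> a) -> (b \/ b)) = max(0.033, 0.033) = 0.033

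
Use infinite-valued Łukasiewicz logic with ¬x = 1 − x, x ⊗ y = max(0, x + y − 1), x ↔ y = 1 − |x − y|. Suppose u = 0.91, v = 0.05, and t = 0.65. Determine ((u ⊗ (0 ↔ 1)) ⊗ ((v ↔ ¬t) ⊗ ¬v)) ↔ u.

0.09

0 ↔ 1 = 1 − |0.00 − 1.00| = 1 − 1.00 = 0.00
u ⊗ (0 ↔ 1) = max(0, 0.91 + 0.00 − 1) = max(0, -0.09) = 0.00
¬t = 1 − 0.65 = 0.35
v ↔ ¬t = 1 − |0.05 − 0.35| = 1 − 0.30 = 0.70
¬v = 1 − 0.05 = 0.95
(v ↔ ¬t) ⊗ ¬v = max(0, 0.70 + 0.95 − 1) = max(0, 0.65) = 0.65
(u ⊗ (0 ↔ 1)) ⊗ ((v ↔ ¬t) ⊗ ¬v) = max(0, 0.00 + 0.65 − 1) = max(0, -0.35) = 0.00
((u ⊗ (0 ↔ 1)) ⊗ ((v ↔ ¬t) ⊗ ¬v)) ↔ u = 1 − |0.00 − 0.91| = 1 − 0.91 = 0.09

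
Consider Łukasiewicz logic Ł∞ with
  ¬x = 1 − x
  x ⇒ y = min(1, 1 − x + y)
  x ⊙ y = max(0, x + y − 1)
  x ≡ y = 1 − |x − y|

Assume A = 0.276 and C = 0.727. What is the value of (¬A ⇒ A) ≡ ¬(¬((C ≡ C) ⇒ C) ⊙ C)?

0.552

¬A = 1 − 0.276 = 0.724
¬A ⇒ A = min(1, 1 − 0.724 + 0.276) = min(1, 0.552) = 0.552
C ≡ C = 1 − |0.727 − 0.727| = 1 − 0.000 = 1.000
(C ≡ C) ⇒ C = min(1, 1 − 1.000 + 0.727) = min(1, 0.727) = 0.727
¬((C ≡ C) ⇒ C) = 1 − 0.727 = 0.273
¬((C ≡ C) ⇒ C) ⊙ C = max(0, 0.273 + 0.727 − 1) = max(0, 0.000) = 0.000
¬(¬((C ≡ C) ⇒ C) ⊙ C) = 1 − 0.000 = 1.000
(¬A ⇒ A) ≡ ¬(¬((C ≡ C) ⇒ C) ⊙ C) = 1 − |0.552 − 1.000| = 1 − 0.448 = 0.552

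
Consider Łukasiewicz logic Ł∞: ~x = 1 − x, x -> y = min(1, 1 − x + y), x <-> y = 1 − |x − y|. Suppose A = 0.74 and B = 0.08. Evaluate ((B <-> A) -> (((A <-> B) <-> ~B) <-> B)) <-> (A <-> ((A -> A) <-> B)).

0.34

B <-> A = 1 − |0.08 − 0.74| = 1 − 0.66 = 0.34
A <-> B = 1 − |0.74 − 0.08| = 1 − 0.66 = 0.34
~B = 1 − 0.08 = 0.92
(A <-> B) <-> ~B = 1 − |0.34 − 0.92| = 1 − 0.58 = 0.42
((A <-> B) <-> ~B) <-> B = 1 − |0.42 − 0.08| = 1 − 0.34 = 0.66
(B <-> A) -> (((A <-> B) <-> ~B) <-> B) = min(1, 1 − 0.34 + 0.66) = min(1, 1.32) = 1.00
A -> A = min(1, 1 − 0.74 + 0.74) = min(1, 1.00) = 1.00
(A -> A) <-> B = 1 − |1.00 − 0.08| = 1 − 0.92 = 0.08
A <-> ((A -> A) <-> B) = 1 − |0.74 − 0.08| = 1 − 0.66 = 0.34
((B <-> A) -> (((A <-> B) <-> ~B) <-> B)) <-> (A <-> ((A -> A) <-> B)) = 1 − |1.00 − 0.34| = 1 − 0.66 = 0.34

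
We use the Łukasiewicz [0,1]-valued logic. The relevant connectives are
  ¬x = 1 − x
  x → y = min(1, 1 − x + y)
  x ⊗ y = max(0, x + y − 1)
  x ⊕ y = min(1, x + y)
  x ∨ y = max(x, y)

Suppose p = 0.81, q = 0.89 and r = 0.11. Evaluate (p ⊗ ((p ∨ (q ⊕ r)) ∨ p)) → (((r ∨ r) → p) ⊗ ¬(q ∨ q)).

0.30

q ⊕ r = min(1, 0.89 + 0.11) = min(1, 1.00) = 1.00
p ∨ (q ⊕ r) = max(0.81, 1.00) = 1.00
(p ∨ (q ⊕ r)) ∨ p = max(1.00, 0.81) = 1.00
p ⊗ ((p ∨ (q ⊕ r)) ∨ p) = max(0, 0.81 + 1.00 − 1) = max(0, 0.81) = 0.81
r ∨ r = max(0.11, 0.11) = 0.11
(r ∨ r) → p = min(1, 1 − 0.11 + 0.81) = min(1, 1.70) = 1.00
q ∨ q = max(0.89, 0.89) = 0.89
¬(q ∨ q) = 1 − 0.89 = 0.11
((r ∨ r) → p) ⊗ ¬(q ∨ q) = max(0, 1.00 + 0.11 − 1) = max(0, 0.11) = 0.11
(p ⊗ ((p ∨ (q ⊕ r)) ∨ p)) → (((r ∨ r) → p) ⊗ ¬(q ∨ q)) = min(1, 1 − 0.81 + 0.11) = min(1, 0.30) = 0.30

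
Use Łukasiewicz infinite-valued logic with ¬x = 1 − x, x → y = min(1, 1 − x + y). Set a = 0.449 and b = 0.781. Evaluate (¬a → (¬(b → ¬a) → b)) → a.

¬a = 1 − 0.449 = 0.551
b → ¬a = min(1, 1 − 0.781 + 0.551) = min(1, 0.770) = 0.770
¬(b → ¬a) = 1 − 0.770 = 0.230
¬(b → ¬a) → b = min(1, 1 − 0.230 + 0.781) = min(1, 1.551) = 1.000
¬a → (¬(b → ¬a) → b) = min(1, 1 − 0.551 + 1.000) = min(1, 1.449) = 1.000
(¬a → (¬(b → ¬a) → b)) → a = min(1, 1 − 1.000 + 0.449) = min(1, 0.449) = 0.449

0.449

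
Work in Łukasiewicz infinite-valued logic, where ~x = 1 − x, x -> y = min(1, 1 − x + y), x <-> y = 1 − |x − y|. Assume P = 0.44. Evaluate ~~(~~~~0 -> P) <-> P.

0.44

~0 = 1 − 0.00 = 1.00
~~0 = 1 − 1.00 = 0.00
~~~0 = 1 − 0.00 = 1.00
~~~~0 = 1 − 1.00 = 0.00
~~~~0 -> P = min(1, 1 − 0.00 + 0.44) = min(1, 1.44) = 1.00
~(~~~~0 -> P) = 1 − 1.00 = 0.00
~~(~~~~0 -> P) = 1 − 0.00 = 1.00
~~(~~~~0 -> P) <-> P = 1 − |1.00 − 0.44| = 1 − 0.56 = 0.44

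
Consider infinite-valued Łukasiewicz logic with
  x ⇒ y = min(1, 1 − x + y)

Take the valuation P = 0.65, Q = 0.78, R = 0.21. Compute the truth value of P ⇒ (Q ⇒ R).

Q ⇒ R = min(1, 1 − 0.78 + 0.21) = min(1, 0.43) = 0.43
P ⇒ (Q ⇒ R) = min(1, 1 − 0.65 + 0.43) = min(1, 0.78) = 0.78

0.78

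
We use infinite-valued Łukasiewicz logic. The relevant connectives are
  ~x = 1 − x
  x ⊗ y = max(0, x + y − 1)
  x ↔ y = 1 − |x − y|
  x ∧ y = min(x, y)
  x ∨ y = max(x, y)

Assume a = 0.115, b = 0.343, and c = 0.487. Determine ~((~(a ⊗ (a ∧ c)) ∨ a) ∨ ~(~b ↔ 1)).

0.000

a ∧ c = min(0.115, 0.487) = 0.115
a ⊗ (a ∧ c) = max(0, 0.115 + 0.115 − 1) = max(0, -0.770) = 0.000
~(a ⊗ (a ∧ c)) = 1 − 0.000 = 1.000
~(a ⊗ (a ∧ c)) ∨ a = max(1.000, 0.115) = 1.000
~b = 1 − 0.343 = 0.657
~b ↔ 1 = 1 − |0.657 − 1.000| = 1 − 0.343 = 0.657
~(~b ↔ 1) = 1 − 0.657 = 0.343
(~(a ⊗ (a ∧ c)) ∨ a) ∨ ~(~b ↔ 1) = max(1.000, 0.343) = 1.000
~((~(a ⊗ (a ∧ c)) ∨ a) ∨ ~(~b ↔ 1)) = 1 − 1.000 = 0.000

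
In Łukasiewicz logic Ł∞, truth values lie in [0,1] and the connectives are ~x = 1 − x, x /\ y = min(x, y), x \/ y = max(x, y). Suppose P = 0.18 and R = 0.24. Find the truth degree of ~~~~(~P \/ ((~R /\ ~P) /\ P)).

0.82

~P = 1 − 0.18 = 0.82
~R = 1 − 0.24 = 0.76
~R /\ ~P = min(0.76, 0.82) = 0.76
(~R /\ ~P) /\ P = min(0.76, 0.18) = 0.18
~P \/ ((~R /\ ~P) /\ P) = max(0.82, 0.18) = 0.82
~(~P \/ ((~R /\ ~P) /\ P)) = 1 − 0.82 = 0.18
~~(~P \/ ((~R /\ ~P) /\ P)) = 1 − 0.18 = 0.82
~~~(~P \/ ((~R /\ ~P) /\ P)) = 1 − 0.82 = 0.18
~~~~(~P \/ ((~R /\ ~P) /\ P)) = 1 − 0.18 = 0.82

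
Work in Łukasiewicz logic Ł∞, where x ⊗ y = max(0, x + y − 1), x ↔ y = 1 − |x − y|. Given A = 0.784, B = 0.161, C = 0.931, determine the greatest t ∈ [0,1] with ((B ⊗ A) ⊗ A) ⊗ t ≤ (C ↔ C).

1.000

B ⊗ A = max(0, 0.161 + 0.784 − 1) = max(0, -0.055) = 0.000
(B ⊗ A) ⊗ A = max(0, 0.000 + 0.784 − 1) = max(0, -0.216) = 0.000
So the left factor is (B ⊗ A) ⊗ A = 0.000.
C ↔ C = 1 − |0.931 − 0.931| = 1 − 0.000 = 1.000
So the right-hand bound is C ↔ C = 1.000.
The residuum of the Łukasiewicz t-norm gives the supremum: min(1, 1 − 0.000 + 1.000).
1 − 0.000 + 1.000 = 2.000, so t = min(1, 2.000) = 1.000.
Check: 0.000 ⊗ 1.000 = max(0, 0.000) = 0.000 ≤ 1.000.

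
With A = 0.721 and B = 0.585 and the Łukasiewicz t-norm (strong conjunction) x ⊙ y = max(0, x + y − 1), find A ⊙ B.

0.306

A ⊙ B = max(0, 0.721 + 0.585 − 1) = max(0, 0.306) = 0.306
For comparison, the Gödel (minimum) t-norm min(x, y) would give 0.585.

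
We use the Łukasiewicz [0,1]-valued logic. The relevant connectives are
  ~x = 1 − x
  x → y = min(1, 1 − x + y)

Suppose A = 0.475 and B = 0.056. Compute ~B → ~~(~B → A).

~B = 1 − 0.056 = 0.944
~B → A = min(1, 1 − 0.944 + 0.475) = min(1, 0.531) = 0.531
~(~B → A) = 1 − 0.531 = 0.469
~~(~B → A) = 1 − 0.469 = 0.531
~B → ~~(~B → A) = min(1, 1 − 0.944 + 0.531) = min(1, 0.587) = 0.587

0.587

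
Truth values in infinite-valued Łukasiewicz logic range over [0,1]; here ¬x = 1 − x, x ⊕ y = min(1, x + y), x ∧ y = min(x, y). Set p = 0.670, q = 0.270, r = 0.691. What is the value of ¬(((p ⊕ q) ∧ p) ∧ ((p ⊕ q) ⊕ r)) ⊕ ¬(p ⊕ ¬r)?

p ⊕ q = min(1, 0.670 + 0.270) = min(1, 0.940) = 0.940
(p ⊕ q) ∧ p = min(0.940, 0.670) = 0.670
(p ⊕ q) ⊕ r = min(1, 0.940 + 0.691) = min(1, 1.631) = 1.000
((p ⊕ q) ∧ p) ∧ ((p ⊕ q) ⊕ r) = min(0.670, 1.000) = 0.670
¬(((p ⊕ q) ∧ p) ∧ ((p ⊕ q) ⊕ r)) = 1 − 0.670 = 0.330
¬r = 1 − 0.691 = 0.309
p ⊕ ¬r = min(1, 0.670 + 0.309) = min(1, 0.979) = 0.979
¬(p ⊕ ¬r) = 1 − 0.979 = 0.021
¬(((p ⊕ q) ∧ p) ∧ ((p ⊕ q) ⊕ r)) ⊕ ¬(p ⊕ ¬r) = min(1, 0.330 + 0.021) = min(1, 0.351) = 0.351

0.351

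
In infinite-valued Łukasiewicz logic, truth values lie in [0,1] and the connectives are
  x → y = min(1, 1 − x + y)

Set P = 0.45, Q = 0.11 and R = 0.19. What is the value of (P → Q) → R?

0.53

P → Q = min(1, 1 − 0.45 + 0.11) = min(1, 0.66) = 0.66
(P → Q) → R = min(1, 1 − 0.66 + 0.19) = min(1, 0.53) = 0.53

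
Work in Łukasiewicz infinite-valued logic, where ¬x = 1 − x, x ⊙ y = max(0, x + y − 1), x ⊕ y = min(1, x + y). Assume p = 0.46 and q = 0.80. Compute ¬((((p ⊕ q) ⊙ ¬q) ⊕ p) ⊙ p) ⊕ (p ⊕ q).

1.00

p ⊕ q = min(1, 0.46 + 0.80) = min(1, 1.26) = 1.00
¬q = 1 − 0.80 = 0.20
(p ⊕ q) ⊙ ¬q = max(0, 1.00 + 0.20 − 1) = max(0, 0.20) = 0.20
((p ⊕ q) ⊙ ¬q) ⊕ p = min(1, 0.20 + 0.46) = min(1, 0.66) = 0.66
(((p ⊕ q) ⊙ ¬q) ⊕ p) ⊙ p = max(0, 0.66 + 0.46 − 1) = max(0, 0.12) = 0.12
¬((((p ⊕ q) ⊙ ¬q) ⊕ p) ⊙ p) = 1 − 0.12 = 0.88
¬((((p ⊕ q) ⊙ ¬q) ⊕ p) ⊙ p) ⊕ (p ⊕ q) = min(1, 0.88 + 1.00) = min(1, 1.88) = 1.00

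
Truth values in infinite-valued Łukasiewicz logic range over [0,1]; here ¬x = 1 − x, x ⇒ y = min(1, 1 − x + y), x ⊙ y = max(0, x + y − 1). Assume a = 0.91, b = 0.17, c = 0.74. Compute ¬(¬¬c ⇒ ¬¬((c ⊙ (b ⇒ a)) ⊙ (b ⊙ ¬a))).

¬c = 1 − 0.74 = 0.26
¬¬c = 1 − 0.26 = 0.74
b ⇒ a = min(1, 1 − 0.17 + 0.91) = min(1, 1.74) = 1.00
c ⊙ (b ⇒ a) = max(0, 0.74 + 1.00 − 1) = max(0, 0.74) = 0.74
¬a = 1 − 0.91 = 0.09
b ⊙ ¬a = max(0, 0.17 + 0.09 − 1) = max(0, -0.74) = 0.00
(c ⊙ (b ⇒ a)) ⊙ (b ⊙ ¬a) = max(0, 0.74 + 0.00 − 1) = max(0, -0.26) = 0.00
¬((c ⊙ (b ⇒ a)) ⊙ (b ⊙ ¬a)) = 1 − 0.00 = 1.00
¬¬((c ⊙ (b ⇒ a)) ⊙ (b ⊙ ¬a)) = 1 − 1.00 = 0.00
¬¬c ⇒ ¬¬((c ⊙ (b ⇒ a)) ⊙ (b ⊙ ¬a)) = min(1, 1 − 0.74 + 0.00) = min(1, 0.26) = 0.26
¬(¬¬c ⇒ ¬¬((c ⊙ (b ⇒ a)) ⊙ (b ⊙ ¬a))) = 1 − 0.26 = 0.74

0.74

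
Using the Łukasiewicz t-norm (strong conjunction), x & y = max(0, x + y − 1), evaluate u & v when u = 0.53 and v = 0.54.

0.07

u & v = max(0, 0.53 + 0.54 − 1) = max(0, 0.07) = 0.07
For comparison, the Gödel (minimum) t-norm min(x, y) would give 0.53.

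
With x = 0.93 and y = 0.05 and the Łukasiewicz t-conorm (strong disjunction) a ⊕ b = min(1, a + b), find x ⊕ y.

x ⊕ y = min(1, 0.93 + 0.05) = min(1, 0.98) = 0.98
For comparison, the Gödel t-conorm max(a, b) would give 0.93.

0.98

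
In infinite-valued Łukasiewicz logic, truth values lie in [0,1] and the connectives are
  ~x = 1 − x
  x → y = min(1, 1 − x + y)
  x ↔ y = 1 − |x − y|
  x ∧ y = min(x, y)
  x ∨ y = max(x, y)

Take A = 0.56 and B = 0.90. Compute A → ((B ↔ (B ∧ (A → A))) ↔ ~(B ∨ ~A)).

0.54

A → A = min(1, 1 − 0.56 + 0.56) = min(1, 1.00) = 1.00
B ∧ (A → A) = min(0.90, 1.00) = 0.90
B ↔ (B ∧ (A → A)) = 1 − |0.90 − 0.90| = 1 − 0.00 = 1.00
~A = 1 − 0.56 = 0.44
B ∨ ~A = max(0.90, 0.44) = 0.90
~(B ∨ ~A) = 1 − 0.90 = 0.10
(B ↔ (B ∧ (A → A))) ↔ ~(B ∨ ~A) = 1 − |1.00 − 0.10| = 1 − 0.90 = 0.10
A → ((B ↔ (B ∧ (A → A))) ↔ ~(B ∨ ~A)) = min(1, 1 − 0.56 + 0.10) = min(1, 0.54) = 0.54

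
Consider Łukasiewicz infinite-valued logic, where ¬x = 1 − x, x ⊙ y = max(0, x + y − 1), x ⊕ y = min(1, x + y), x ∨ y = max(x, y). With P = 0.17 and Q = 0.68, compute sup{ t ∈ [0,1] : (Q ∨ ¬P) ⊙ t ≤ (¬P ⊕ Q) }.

1.00

¬P = 1 − 0.17 = 0.83
Q ∨ ¬P = max(0.68, 0.83) = 0.83
So the left factor is Q ∨ ¬P = 0.83.
¬P ⊕ Q = min(1, 0.83 + 0.68) = min(1, 1.51) = 1.00
So the right-hand bound is ¬P ⊕ Q = 1.00.
The residuum of the Łukasiewicz t-norm gives the supremum: min(1, 1 − 0.83 + 1.00).
1 − 0.83 + 1.00 = 1.17, so t = min(1, 1.17) = 1.00.
Check: 0.83 ⊙ 1.00 = max(0, 0.83) = 0.83 ≤ 1.00.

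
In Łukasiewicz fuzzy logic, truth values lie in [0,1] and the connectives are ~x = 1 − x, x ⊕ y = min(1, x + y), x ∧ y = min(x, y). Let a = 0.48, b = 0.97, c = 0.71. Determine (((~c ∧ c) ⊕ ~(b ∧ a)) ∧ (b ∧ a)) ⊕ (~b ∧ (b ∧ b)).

0.51

~c = 1 − 0.71 = 0.29
~c ∧ c = min(0.29, 0.71) = 0.29
b ∧ a = min(0.97, 0.48) = 0.48
~(b ∧ a) = 1 − 0.48 = 0.52
(~c ∧ c) ⊕ ~(b ∧ a) = min(1, 0.29 + 0.52) = min(1, 0.81) = 0.81
((~c ∧ c) ⊕ ~(b ∧ a)) ∧ (b ∧ a) = min(0.81, 0.48) = 0.48
~b = 1 − 0.97 = 0.03
b ∧ b = min(0.97, 0.97) = 0.97
~b ∧ (b ∧ b) = min(0.03, 0.97) = 0.03
(((~c ∧ c) ⊕ ~(b ∧ a)) ∧ (b ∧ a)) ⊕ (~b ∧ (b ∧ b)) = min(1, 0.48 + 0.03) = min(1, 0.51) = 0.51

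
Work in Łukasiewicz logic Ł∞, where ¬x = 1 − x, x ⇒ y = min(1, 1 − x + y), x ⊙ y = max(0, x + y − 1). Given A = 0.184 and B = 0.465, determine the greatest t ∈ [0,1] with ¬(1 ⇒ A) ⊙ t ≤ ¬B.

0.719

1 ⇒ A = min(1, 1 − 1.000 + 0.184) = min(1, 0.184) = 0.184
¬(1 ⇒ A) = 1 − 0.184 = 0.816
So the left factor is ¬(1 ⇒ A) = 0.816.
¬B = 1 − 0.465 = 0.535
So the right-hand bound is ¬B = 0.535.
The residuum of the Łukasiewicz t-norm gives the supremum: min(1, 1 − 0.816 + 0.535).
1 − 0.816 + 0.535 = 0.719, so t = min(1, 0.719) = 0.719.
Check: 0.816 ⊙ 0.719 = max(0, 0.535) = 0.535 ≤ 0.535.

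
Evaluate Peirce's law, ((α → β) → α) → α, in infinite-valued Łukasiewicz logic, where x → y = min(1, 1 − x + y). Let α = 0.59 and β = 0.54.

0.95

α → β = min(1, 1 − 0.59 + 0.54) = min(1, 0.95) = 0.95
(α → β) → α = min(1, 1 − 0.95 + 0.59) = min(1, 0.64) = 0.64
((α → β) → α) → α = min(1, 1 − 0.64 + 0.59) = min(1, 0.95) = 0.95
(The value 0.95 < 1 shows this instance is not satisfied; not a Ł∞-tautology in general.)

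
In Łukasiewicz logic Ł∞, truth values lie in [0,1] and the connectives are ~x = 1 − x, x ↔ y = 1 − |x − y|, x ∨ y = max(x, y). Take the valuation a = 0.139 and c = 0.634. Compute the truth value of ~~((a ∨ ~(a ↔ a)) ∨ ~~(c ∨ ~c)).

0.634

a ↔ a = 1 − |0.139 − 0.139| = 1 − 0.000 = 1.000
~(a ↔ a) = 1 − 1.000 = 0.000
a ∨ ~(a ↔ a) = max(0.139, 0.000) = 0.139
~c = 1 − 0.634 = 0.366
c ∨ ~c = max(0.634, 0.366) = 0.634
~(c ∨ ~c) = 1 − 0.634 = 0.366
~~(c ∨ ~c) = 1 − 0.366 = 0.634
(a ∨ ~(a ↔ a)) ∨ ~~(c ∨ ~c) = max(0.139, 0.634) = 0.634
~((a ∨ ~(a ↔ a)) ∨ ~~(c ∨ ~c)) = 1 − 0.634 = 0.366
~~((a ∨ ~(a ↔ a)) ∨ ~~(c ∨ ~c)) = 1 − 0.366 = 0.634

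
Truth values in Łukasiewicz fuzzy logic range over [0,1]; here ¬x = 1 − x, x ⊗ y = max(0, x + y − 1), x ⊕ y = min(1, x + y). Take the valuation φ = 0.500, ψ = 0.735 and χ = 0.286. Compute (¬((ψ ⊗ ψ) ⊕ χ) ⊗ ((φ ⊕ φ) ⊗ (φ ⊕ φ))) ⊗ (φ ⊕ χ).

ψ ⊗ ψ = max(0, 0.735 + 0.735 − 1) = max(0, 0.470) = 0.470
(ψ ⊗ ψ) ⊕ χ = min(1, 0.470 + 0.286) = min(1, 0.756) = 0.756
¬((ψ ⊗ ψ) ⊕ χ) = 1 − 0.756 = 0.244
φ ⊕ φ = min(1, 0.500 + 0.500) = min(1, 1.000) = 1.000
(φ ⊕ φ) ⊗ (φ ⊕ φ) = max(0, 1.000 + 1.000 − 1) = max(0, 1.000) = 1.000
¬((ψ ⊗ ψ) ⊕ χ) ⊗ ((φ ⊕ φ) ⊗ (φ ⊕ φ)) = max(0, 0.244 + 1.000 − 1) = max(0, 0.244) = 0.244
φ ⊕ χ = min(1, 0.500 + 0.286) = min(1, 0.786) = 0.786
(¬((ψ ⊗ ψ) ⊕ χ) ⊗ ((φ ⊕ φ) ⊗ (φ ⊕ φ))) ⊗ (φ ⊕ χ) = max(0, 0.244 + 0.786 − 1) = max(0, 0.030) = 0.030

0.030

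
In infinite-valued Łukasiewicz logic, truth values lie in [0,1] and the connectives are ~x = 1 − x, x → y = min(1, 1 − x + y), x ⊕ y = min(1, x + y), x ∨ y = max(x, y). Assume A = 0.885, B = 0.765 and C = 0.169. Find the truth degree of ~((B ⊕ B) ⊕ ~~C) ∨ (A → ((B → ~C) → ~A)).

B ⊕ B = min(1, 0.765 + 0.765) = min(1, 1.530) = 1.000
~C = 1 − 0.169 = 0.831
~~C = 1 − 0.831 = 0.169
(B ⊕ B) ⊕ ~~C = min(1, 1.000 + 0.169) = min(1, 1.169) = 1.000
~((B ⊕ B) ⊕ ~~C) = 1 − 1.000 = 0.000
B → ~C = min(1, 1 − 0.765 + 0.831) = min(1, 1.066) = 1.000
~A = 1 − 0.885 = 0.115
(B → ~C) → ~A = min(1, 1 − 1.000 + 0.115) = min(1, 0.115) = 0.115
A → ((B → ~C) → ~A) = min(1, 1 − 0.885 + 0.115) = min(1, 0.230) = 0.230
~((B ⊕ B) ⊕ ~~C) ∨ (A → ((B → ~C) → ~A)) = max(0.000, 0.230) = 0.230

0.230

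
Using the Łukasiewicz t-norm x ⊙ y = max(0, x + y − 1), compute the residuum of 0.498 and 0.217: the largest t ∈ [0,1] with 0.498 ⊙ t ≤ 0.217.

The residuum of the Łukasiewicz t-norm gives the supremum: min(1, 1 − 0.498 + 0.217).
1 − 0.498 + 0.217 = 0.719, so t = min(1, 0.719) = 0.719.
Check: 0.498 ⊙ 0.719 = max(0, 0.217) = 0.217 ≤ 0.217.

0.719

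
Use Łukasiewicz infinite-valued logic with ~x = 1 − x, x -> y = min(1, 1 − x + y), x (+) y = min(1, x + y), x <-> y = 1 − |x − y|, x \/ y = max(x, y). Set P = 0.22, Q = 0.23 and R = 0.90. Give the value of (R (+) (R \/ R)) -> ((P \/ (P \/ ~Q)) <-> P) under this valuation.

R \/ R = max(0.90, 0.90) = 0.90
R (+) (R \/ R) = min(1, 0.90 + 0.90) = min(1, 1.80) = 1.00
~Q = 1 − 0.23 = 0.77
P \/ ~Q = max(0.22, 0.77) = 0.77
P \/ (P \/ ~Q) = max(0.22, 0.77) = 0.77
(P \/ (P \/ ~Q)) <-> P = 1 − |0.77 − 0.22| = 1 − 0.55 = 0.45
(R (+) (R \/ R)) -> ((P \/ (P \/ ~Q)) <-> P) = min(1, 1 − 1.00 + 0.45) = min(1, 0.45) = 0.45

0.45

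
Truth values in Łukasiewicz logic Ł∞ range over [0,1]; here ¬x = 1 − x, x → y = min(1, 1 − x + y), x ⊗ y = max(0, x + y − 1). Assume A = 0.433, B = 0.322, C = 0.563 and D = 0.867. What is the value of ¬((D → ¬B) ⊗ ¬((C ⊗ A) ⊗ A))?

0.189

¬B = 1 − 0.322 = 0.678
D → ¬B = min(1, 1 − 0.867 + 0.678) = min(1, 0.811) = 0.811
C ⊗ A = max(0, 0.563 + 0.433 − 1) = max(0, -0.004) = 0.000
(C ⊗ A) ⊗ A = max(0, 0.000 + 0.433 − 1) = max(0, -0.567) = 0.000
¬((C ⊗ A) ⊗ A) = 1 − 0.000 = 1.000
(D → ¬B) ⊗ ¬((C ⊗ A) ⊗ A) = max(0, 0.811 + 1.000 − 1) = max(0, 0.811) = 0.811
¬((D → ¬B) ⊗ ¬((C ⊗ A) ⊗ A)) = 1 − 0.811 = 0.189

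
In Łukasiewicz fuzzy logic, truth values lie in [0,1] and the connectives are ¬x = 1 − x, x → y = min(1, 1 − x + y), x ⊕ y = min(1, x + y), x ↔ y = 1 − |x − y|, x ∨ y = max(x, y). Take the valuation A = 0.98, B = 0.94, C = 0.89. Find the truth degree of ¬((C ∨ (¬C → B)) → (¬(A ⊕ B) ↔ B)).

0.94

¬C = 1 − 0.89 = 0.11
¬C → B = min(1, 1 − 0.11 + 0.94) = min(1, 1.83) = 1.00
C ∨ (¬C → B) = max(0.89, 1.00) = 1.00
A ⊕ B = min(1, 0.98 + 0.94) = min(1, 1.92) = 1.00
¬(A ⊕ B) = 1 − 1.00 = 0.00
¬(A ⊕ B) ↔ B = 1 − |0.00 − 0.94| = 1 − 0.94 = 0.06
(C ∨ (¬C → B)) → (¬(A ⊕ B) ↔ B) = min(1, 1 − 1.00 + 0.06) = min(1, 0.06) = 0.06
¬((C ∨ (¬C → B)) → (¬(A ⊕ B) ↔ B)) = 1 − 0.06 = 0.94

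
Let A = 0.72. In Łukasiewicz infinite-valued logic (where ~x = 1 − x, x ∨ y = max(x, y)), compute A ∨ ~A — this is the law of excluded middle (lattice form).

~A = 1 − 0.72 = 0.28
A ∨ ~A = max(0.72, 0.28) = 0.72
(The value 0.72 < 1 shows this instance is not satisfied; not a Ł∞-tautology — its value is max(a, 1−a).)

0.72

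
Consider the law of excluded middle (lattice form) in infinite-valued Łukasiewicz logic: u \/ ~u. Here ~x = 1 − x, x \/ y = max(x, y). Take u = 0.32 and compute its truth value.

0.68

~u = 1 − 0.32 = 0.68
u \/ ~u = max(0.32, 0.68) = 0.68
(The value 0.68 < 1 shows this instance is not satisfied; not a Ł∞-tautology — its value is max(a, 1−a).)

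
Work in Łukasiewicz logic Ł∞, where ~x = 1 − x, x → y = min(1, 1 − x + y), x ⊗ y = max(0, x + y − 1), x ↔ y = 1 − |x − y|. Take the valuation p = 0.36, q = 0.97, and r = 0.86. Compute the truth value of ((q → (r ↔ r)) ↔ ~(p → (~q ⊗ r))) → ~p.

1.00

r ↔ r = 1 − |0.86 − 0.86| = 1 − 0.00 = 1.00
q → (r ↔ r) = min(1, 1 − 0.97 + 1.00) = min(1, 1.03) = 1.00
~q = 1 − 0.97 = 0.03
~q ⊗ r = max(0, 0.03 + 0.86 − 1) = max(0, -0.11) = 0.00
p → (~q ⊗ r) = min(1, 1 − 0.36 + 0.00) = min(1, 0.64) = 0.64
~(p → (~q ⊗ r)) = 1 − 0.64 = 0.36
(q → (r ↔ r)) ↔ ~(p → (~q ⊗ r)) = 1 − |1.00 − 0.36| = 1 − 0.64 = 0.36
~p = 1 − 0.36 = 0.64
((q → (r ↔ r)) ↔ ~(p → (~q ⊗ r))) → ~p = min(1, 1 − 0.36 + 0.64) = min(1, 1.28) = 1.00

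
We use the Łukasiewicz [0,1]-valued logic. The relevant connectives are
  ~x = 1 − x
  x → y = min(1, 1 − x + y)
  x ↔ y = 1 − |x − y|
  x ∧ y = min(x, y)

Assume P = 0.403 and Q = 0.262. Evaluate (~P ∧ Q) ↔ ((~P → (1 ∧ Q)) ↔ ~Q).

~P = 1 − 0.403 = 0.597
~P ∧ Q = min(0.597, 0.262) = 0.262
1 ∧ Q = min(1.000, 0.262) = 0.262
~P → (1 ∧ Q) = min(1, 1 − 0.597 + 0.262) = min(1, 0.665) = 0.665
~Q = 1 − 0.262 = 0.738
(~P → (1 ∧ Q)) ↔ ~Q = 1 − |0.665 − 0.738| = 1 − 0.073 = 0.927
(~P ∧ Q) ↔ ((~P → (1 ∧ Q)) ↔ ~Q) = 1 − |0.262 − 0.927| = 1 − 0.665 = 0.335

0.335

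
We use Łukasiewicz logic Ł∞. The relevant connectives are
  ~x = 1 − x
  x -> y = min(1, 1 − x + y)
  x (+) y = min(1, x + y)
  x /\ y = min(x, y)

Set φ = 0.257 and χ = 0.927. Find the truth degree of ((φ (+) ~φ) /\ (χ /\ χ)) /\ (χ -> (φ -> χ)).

~φ = 1 − 0.257 = 0.743
φ (+) ~φ = min(1, 0.257 + 0.743) = min(1, 1.000) = 1.000
χ /\ χ = min(0.927, 0.927) = 0.927
(φ (+) ~φ) /\ (χ /\ χ) = min(1.000, 0.927) = 0.927
φ -> χ = min(1, 1 − 0.257 + 0.927) = min(1, 1.670) = 1.000
χ -> (φ -> χ) = min(1, 1 − 0.927 + 1.000) = min(1, 1.073) = 1.000
((φ (+) ~φ) /\ (χ /\ χ)) /\ (χ -> (φ -> χ)) = min(0.927, 1.000) = 0.927

0.927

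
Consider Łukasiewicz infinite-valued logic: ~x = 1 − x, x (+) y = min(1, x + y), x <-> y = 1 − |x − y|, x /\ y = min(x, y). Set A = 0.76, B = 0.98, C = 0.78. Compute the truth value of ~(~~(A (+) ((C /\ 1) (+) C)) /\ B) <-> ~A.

C /\ 1 = min(0.78, 1.00) = 0.78
(C /\ 1) (+) C = min(1, 0.78 + 0.78) = min(1, 1.56) = 1.00
A (+) ((C /\ 1) (+) C) = min(1, 0.76 + 1.00) = min(1, 1.76) = 1.00
~(A (+) ((C /\ 1) (+) C)) = 1 − 1.00 = 0.00
~~(A (+) ((C /\ 1) (+) C)) = 1 − 0.00 = 1.00
~~(A (+) ((C /\ 1) (+) C)) /\ B = min(1.00, 0.98) = 0.98
~(~~(A (+) ((C /\ 1) (+) C)) /\ B) = 1 − 0.98 = 0.02
~A = 1 − 0.76 = 0.24
~(~~(A (+) ((C /\ 1) (+) C)) /\ B) <-> ~A = 1 − |0.02 − 0.24| = 1 − 0.22 = 0.78

0.78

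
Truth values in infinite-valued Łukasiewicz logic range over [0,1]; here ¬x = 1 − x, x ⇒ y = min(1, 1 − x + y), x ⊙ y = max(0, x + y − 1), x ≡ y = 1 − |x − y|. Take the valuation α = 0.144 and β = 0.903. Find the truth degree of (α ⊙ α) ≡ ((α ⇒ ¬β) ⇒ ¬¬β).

0.050

α ⊙ α = max(0, 0.144 + 0.144 − 1) = max(0, -0.712) = 0.000
¬β = 1 − 0.903 = 0.097
α ⇒ ¬β = min(1, 1 − 0.144 + 0.097) = min(1, 0.953) = 0.953
¬¬β = 1 − 0.097 = 0.903
(α ⇒ ¬β) ⇒ ¬¬β = min(1, 1 − 0.953 + 0.903) = min(1, 0.950) = 0.950
(α ⊙ α) ≡ ((α ⇒ ¬β) ⇒ ¬¬β) = 1 − |0.000 − 0.950| = 1 − 0.950 = 0.050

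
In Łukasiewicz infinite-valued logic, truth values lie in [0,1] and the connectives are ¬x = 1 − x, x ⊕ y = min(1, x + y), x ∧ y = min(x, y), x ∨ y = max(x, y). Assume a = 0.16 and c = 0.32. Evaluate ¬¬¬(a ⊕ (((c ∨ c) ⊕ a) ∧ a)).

0.68

c ∨ c = max(0.32, 0.32) = 0.32
(c ∨ c) ⊕ a = min(1, 0.32 + 0.16) = min(1, 0.48) = 0.48
((c ∨ c) ⊕ a) ∧ a = min(0.48, 0.16) = 0.16
a ⊕ (((c ∨ c) ⊕ a) ∧ a) = min(1, 0.16 + 0.16) = min(1, 0.32) = 0.32
¬(a ⊕ (((c ∨ c) ⊕ a) ∧ a)) = 1 − 0.32 = 0.68
¬¬(a ⊕ (((c ∨ c) ⊕ a) ∧ a)) = 1 − 0.68 = 0.32
¬¬¬(a ⊕ (((c ∨ c) ⊕ a) ∧ a)) = 1 − 0.32 = 0.68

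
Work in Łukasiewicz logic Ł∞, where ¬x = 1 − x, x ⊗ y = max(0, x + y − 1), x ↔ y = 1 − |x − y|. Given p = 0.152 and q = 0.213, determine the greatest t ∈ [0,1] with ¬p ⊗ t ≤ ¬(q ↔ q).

0.152

¬p = 1 − 0.152 = 0.848
So the left factor is ¬p = 0.848.
q ↔ q = 1 − |0.213 − 0.213| = 1 − 0.000 = 1.000
¬(q ↔ q) = 1 − 1.000 = 0.000
So the right-hand bound is ¬(q ↔ q) = 0.000.
The residuum of the Łukasiewicz t-norm gives the supremum: min(1, 1 − 0.848 + 0.000).
1 − 0.848 + 0.000 = 0.152, so t = min(1, 0.152) = 0.152.
Check: 0.848 ⊗ 0.152 = max(0, 0.000) = 0.000 ≤ 0.000.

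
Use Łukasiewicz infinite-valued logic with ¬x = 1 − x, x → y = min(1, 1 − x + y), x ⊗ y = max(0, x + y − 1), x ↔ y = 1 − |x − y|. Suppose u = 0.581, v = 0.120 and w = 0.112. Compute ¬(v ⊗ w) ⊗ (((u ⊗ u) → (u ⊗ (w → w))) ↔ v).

v ⊗ w = max(0, 0.120 + 0.112 − 1) = max(0, -0.768) = 0.000
¬(v ⊗ w) = 1 − 0.000 = 1.000
u ⊗ u = max(0, 0.581 + 0.581 − 1) = max(0, 0.162) = 0.162
w → w = min(1, 1 − 0.112 + 0.112) = min(1, 1.000) = 1.000
u ⊗ (w → w) = max(0, 0.581 + 1.000 − 1) = max(0, 0.581) = 0.581
(u ⊗ u) → (u ⊗ (w → w)) = min(1, 1 − 0.162 + 0.581) = min(1, 1.419) = 1.000
((u ⊗ u) → (u ⊗ (w → w))) ↔ v = 1 − |1.000 − 0.120| = 1 − 0.880 = 0.120
¬(v ⊗ w) ⊗ (((u ⊗ u) → (u ⊗ (w → w))) ↔ v) = max(0, 1.000 + 0.120 − 1) = max(0, 0.120) = 0.120

0.120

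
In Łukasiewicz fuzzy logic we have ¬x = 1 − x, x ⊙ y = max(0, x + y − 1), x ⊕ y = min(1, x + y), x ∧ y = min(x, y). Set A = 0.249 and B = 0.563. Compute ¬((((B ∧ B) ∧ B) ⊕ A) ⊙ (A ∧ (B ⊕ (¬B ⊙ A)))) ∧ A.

B ∧ B = min(0.563, 0.563) = 0.563
(B ∧ B) ∧ B = min(0.563, 0.563) = 0.563
((B ∧ B) ∧ B) ⊕ A = min(1, 0.563 + 0.249) = min(1, 0.812) = 0.812
¬B = 1 − 0.563 = 0.437
¬B ⊙ A = max(0, 0.437 + 0.249 − 1) = max(0, -0.314) = 0.000
B ⊕ (¬B ⊙ A) = min(1, 0.563 + 0.000) = min(1, 0.563) = 0.563
A ∧ (B ⊕ (¬B ⊙ A)) = min(0.249, 0.563) = 0.249
(((B ∧ B) ∧ B) ⊕ A) ⊙ (A ∧ (B ⊕ (¬B ⊙ A))) = max(0, 0.812 + 0.249 − 1) = max(0, 0.061) = 0.061
¬((((B ∧ B) ∧ B) ⊕ A) ⊙ (A ∧ (B ⊕ (¬B ⊙ A)))) = 1 − 0.061 = 0.939
¬((((B ∧ B) ∧ B) ⊕ A) ⊙ (A ∧ (B ⊕ (¬B ⊙ A)))) ∧ A = min(0.939, 0.249) = 0.249

0.249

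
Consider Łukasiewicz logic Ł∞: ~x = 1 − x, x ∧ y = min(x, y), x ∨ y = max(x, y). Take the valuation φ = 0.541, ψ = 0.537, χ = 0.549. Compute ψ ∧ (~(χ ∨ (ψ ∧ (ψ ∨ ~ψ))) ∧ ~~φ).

0.451

~ψ = 1 − 0.537 = 0.463
ψ ∨ ~ψ = max(0.537, 0.463) = 0.537
ψ ∧ (ψ ∨ ~ψ) = min(0.537, 0.537) = 0.537
χ ∨ (ψ ∧ (ψ ∨ ~ψ)) = max(0.549, 0.537) = 0.549
~(χ ∨ (ψ ∧ (ψ ∨ ~ψ))) = 1 − 0.549 = 0.451
~φ = 1 − 0.541 = 0.459
~~φ = 1 − 0.459 = 0.541
~(χ ∨ (ψ ∧ (ψ ∨ ~ψ))) ∧ ~~φ = min(0.451, 0.541) = 0.451
ψ ∧ (~(χ ∨ (ψ ∧ (ψ ∨ ~ψ))) ∧ ~~φ) = min(0.537, 0.451) = 0.451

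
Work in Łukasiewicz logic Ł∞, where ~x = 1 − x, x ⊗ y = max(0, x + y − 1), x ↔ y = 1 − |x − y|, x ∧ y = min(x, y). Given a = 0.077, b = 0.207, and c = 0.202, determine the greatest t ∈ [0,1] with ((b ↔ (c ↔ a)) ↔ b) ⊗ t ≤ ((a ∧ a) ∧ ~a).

c ↔ a = 1 − |0.202 − 0.077| = 1 − 0.125 = 0.875
b ↔ (c ↔ a) = 1 − |0.207 − 0.875| = 1 − 0.668 = 0.332
(b ↔ (c ↔ a)) ↔ b = 1 − |0.332 − 0.207| = 1 − 0.125 = 0.875
So the left factor is (b ↔ (c ↔ a)) ↔ b = 0.875.
a ∧ a = min(0.077, 0.077) = 0.077
~a = 1 − 0.077 = 0.923
(a ∧ a) ∧ ~a = min(0.077, 0.923) = 0.077
So the right-hand bound is (a ∧ a) ∧ ~a = 0.077.
The residuum of the Łukasiewicz t-norm gives the supremum: min(1, 1 − 0.875 + 0.077).
1 − 0.875 + 0.077 = 0.202, so t = min(1, 0.202) = 0.202.
Check: 0.875 ⊗ 0.202 = max(0, 0.077) = 0.077 ≤ 0.077.

0.202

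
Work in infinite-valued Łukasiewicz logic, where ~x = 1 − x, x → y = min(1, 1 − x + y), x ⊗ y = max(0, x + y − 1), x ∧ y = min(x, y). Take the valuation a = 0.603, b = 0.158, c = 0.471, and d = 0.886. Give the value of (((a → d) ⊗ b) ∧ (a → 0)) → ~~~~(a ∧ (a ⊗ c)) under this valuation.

0.916

a → d = min(1, 1 − 0.603 + 0.886) = min(1, 1.283) = 1.000
(a → d) ⊗ b = max(0, 1.000 + 0.158 − 1) = max(0, 0.158) = 0.158
a → 0 = min(1, 1 − 0.603 + 0.000) = min(1, 0.397) = 0.397
((a → d) ⊗ b) ∧ (a → 0) = min(0.158, 0.397) = 0.158
a ⊗ c = max(0, 0.603 + 0.471 − 1) = max(0, 0.074) = 0.074
a ∧ (a ⊗ c) = min(0.603, 0.074) = 0.074
~(a ∧ (a ⊗ c)) = 1 − 0.074 = 0.926
~~(a ∧ (a ⊗ c)) = 1 − 0.926 = 0.074
~~~(a ∧ (a ⊗ c)) = 1 − 0.074 = 0.926
~~~~(a ∧ (a ⊗ c)) = 1 − 0.926 = 0.074
(((a → d) ⊗ b) ∧ (a → 0)) → ~~~~(a ∧ (a ⊗ c)) = min(1, 1 − 0.158 + 0.074) = min(1, 0.916) = 0.916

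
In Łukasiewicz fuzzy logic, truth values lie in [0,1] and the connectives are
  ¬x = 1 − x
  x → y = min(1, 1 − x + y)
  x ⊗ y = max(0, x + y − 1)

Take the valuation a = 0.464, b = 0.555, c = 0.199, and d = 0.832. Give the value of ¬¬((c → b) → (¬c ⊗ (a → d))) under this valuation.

0.801

c → b = min(1, 1 − 0.199 + 0.555) = min(1, 1.356) = 1.000
¬c = 1 − 0.199 = 0.801
a → d = min(1, 1 − 0.464 + 0.832) = min(1, 1.368) = 1.000
¬c ⊗ (a → d) = max(0, 0.801 + 1.000 − 1) = max(0, 0.801) = 0.801
(c → b) → (¬c ⊗ (a → d)) = min(1, 1 − 1.000 + 0.801) = min(1, 0.801) = 0.801
¬((c → b) → (¬c ⊗ (a → d))) = 1 − 0.801 = 0.199
¬¬((c → b) → (¬c ⊗ (a → d))) = 1 − 0.199 = 0.801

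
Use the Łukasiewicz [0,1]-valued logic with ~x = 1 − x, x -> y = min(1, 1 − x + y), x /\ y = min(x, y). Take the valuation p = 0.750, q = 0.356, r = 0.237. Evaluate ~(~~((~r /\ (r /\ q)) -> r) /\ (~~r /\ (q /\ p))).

0.763

~r = 1 − 0.237 = 0.763
r /\ q = min(0.237, 0.356) = 0.237
~r /\ (r /\ q) = min(0.763, 0.237) = 0.237
(~r /\ (r /\ q)) -> r = min(1, 1 − 0.237 + 0.237) = min(1, 1.000) = 1.000
~((~r /\ (r /\ q)) -> r) = 1 − 1.000 = 0.000
~~((~r /\ (r /\ q)) -> r) = 1 − 0.000 = 1.000
~~r = 1 − 0.763 = 0.237
q /\ p = min(0.356, 0.750) = 0.356
~~r /\ (q /\ p) = min(0.237, 0.356) = 0.237
~~((~r /\ (r /\ q)) -> r) /\ (~~r /\ (q /\ p)) = min(1.000, 0.237) = 0.237
~(~~((~r /\ (r /\ q)) -> r) /\ (~~r /\ (q /\ p))) = 1 − 0.237 = 0.763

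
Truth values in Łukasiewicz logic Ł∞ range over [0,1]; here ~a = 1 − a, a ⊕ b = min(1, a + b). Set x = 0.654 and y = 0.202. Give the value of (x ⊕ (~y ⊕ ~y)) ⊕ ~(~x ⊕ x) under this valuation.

~y = 1 − 0.202 = 0.798
~y ⊕ ~y = min(1, 0.798 + 0.798) = min(1, 1.596) = 1.000
x ⊕ (~y ⊕ ~y) = min(1, 0.654 + 1.000) = min(1, 1.654) = 1.000
~x = 1 − 0.654 = 0.346
~x ⊕ x = min(1, 0.346 + 0.654) = min(1, 1.000) = 1.000
~(~x ⊕ x) = 1 − 1.000 = 0.000
(x ⊕ (~y ⊕ ~y)) ⊕ ~(~x ⊕ x) = min(1, 1.000 + 0.000) = min(1, 1.000) = 1.000

1.000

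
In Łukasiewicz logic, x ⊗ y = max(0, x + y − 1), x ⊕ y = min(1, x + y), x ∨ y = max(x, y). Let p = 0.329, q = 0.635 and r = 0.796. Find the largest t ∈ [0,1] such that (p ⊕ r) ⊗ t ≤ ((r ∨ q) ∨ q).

0.796

p ⊕ r = min(1, 0.329 + 0.796) = min(1, 1.125) = 1.000
So the left factor is p ⊕ r = 1.000.
r ∨ q = max(0.796, 0.635) = 0.796
(r ∨ q) ∨ q = max(0.796, 0.635) = 0.796
So the right-hand bound is (r ∨ q) ∨ q = 0.796.
The residuum of the Łukasiewicz t-norm gives the supremum: min(1, 1 − 1.000 + 0.796).
1 − 1.000 + 0.796 = 0.796, so t = min(1, 0.796) = 0.796.
Check: 1.000 ⊗ 0.796 = max(0, 0.796) = 0.796 ≤ 0.796.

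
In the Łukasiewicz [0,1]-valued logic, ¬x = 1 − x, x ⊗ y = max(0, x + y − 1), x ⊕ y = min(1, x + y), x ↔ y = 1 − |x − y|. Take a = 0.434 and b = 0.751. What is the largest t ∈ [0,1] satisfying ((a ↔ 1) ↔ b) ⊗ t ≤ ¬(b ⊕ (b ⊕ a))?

a ↔ 1 = 1 − |0.434 − 1.000| = 1 − 0.566 = 0.434
(a ↔ 1) ↔ b = 1 − |0.434 − 0.751| = 1 − 0.317 = 0.683
So the left factor is (a ↔ 1) ↔ b = 0.683.
b ⊕ a = min(1, 0.751 + 0.434) = min(1, 1.185) = 1.000
b ⊕ (b ⊕ a) = min(1, 0.751 + 1.000) = min(1, 1.751) = 1.000
¬(b ⊕ (b ⊕ a)) = 1 − 1.000 = 0.000
So the right-hand bound is ¬(b ⊕ (b ⊕ a)) = 0.000.
The residuum of the Łukasiewicz t-norm gives the supremum: min(1, 1 − 0.683 + 0.000).
1 − 0.683 + 0.000 = 0.317, so t = min(1, 0.317) = 0.317.
Check: 0.683 ⊗ 0.317 = max(0, 0.000) = 0.000 ≤ 0.000.

0.317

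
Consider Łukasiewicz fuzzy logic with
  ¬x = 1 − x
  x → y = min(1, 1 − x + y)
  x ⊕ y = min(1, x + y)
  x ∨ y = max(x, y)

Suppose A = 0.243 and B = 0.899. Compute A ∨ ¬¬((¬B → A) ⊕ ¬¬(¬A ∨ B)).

1.000

¬B = 1 − 0.899 = 0.101
¬B → A = min(1, 1 − 0.101 + 0.243) = min(1, 1.142) = 1.000
¬A = 1 − 0.243 = 0.757
¬A ∨ B = max(0.757, 0.899) = 0.899
¬(¬A ∨ B) = 1 − 0.899 = 0.101
¬¬(¬A ∨ B) = 1 − 0.101 = 0.899
(¬B → A) ⊕ ¬¬(¬A ∨ B) = min(1, 1.000 + 0.899) = min(1, 1.899) = 1.000
¬((¬B → A) ⊕ ¬¬(¬A ∨ B)) = 1 − 1.000 = 0.000
¬¬((¬B → A) ⊕ ¬¬(¬A ∨ B)) = 1 − 0.000 = 1.000
A ∨ ¬¬((¬B → A) ⊕ ¬¬(¬A ∨ B)) = max(0.243, 1.000) = 1.000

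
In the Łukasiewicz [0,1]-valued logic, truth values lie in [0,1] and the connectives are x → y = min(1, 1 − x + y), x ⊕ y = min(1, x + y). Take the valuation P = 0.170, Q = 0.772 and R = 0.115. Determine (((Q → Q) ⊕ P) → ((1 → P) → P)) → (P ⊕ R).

0.285

Q → Q = min(1, 1 − 0.772 + 0.772) = min(1, 1.000) = 1.000
(Q → Q) ⊕ P = min(1, 1.000 + 0.170) = min(1, 1.170) = 1.000
1 → P = min(1, 1 − 1.000 + 0.170) = min(1, 0.170) = 0.170
(1 → P) → P = min(1, 1 − 0.170 + 0.170) = min(1, 1.000) = 1.000
((Q → Q) ⊕ P) → ((1 → P) → P) = min(1, 1 − 1.000 + 1.000) = min(1, 1.000) = 1.000
P ⊕ R = min(1, 0.170 + 0.115) = min(1, 0.285) = 0.285
(((Q → Q) ⊕ P) → ((1 → P) → P)) → (P ⊕ R) = min(1, 1 − 1.000 + 0.285) = min(1, 0.285) = 0.285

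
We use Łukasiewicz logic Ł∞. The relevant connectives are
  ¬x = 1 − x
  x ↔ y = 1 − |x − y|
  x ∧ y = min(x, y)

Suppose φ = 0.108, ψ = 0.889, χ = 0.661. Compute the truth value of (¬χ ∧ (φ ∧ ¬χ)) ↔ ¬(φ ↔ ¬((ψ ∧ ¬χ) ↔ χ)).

0.894

¬χ = 1 − 0.661 = 0.339
φ ∧ ¬χ = min(0.108, 0.339) = 0.108
¬χ ∧ (φ ∧ ¬χ) = min(0.339, 0.108) = 0.108
ψ ∧ ¬χ = min(0.889, 0.339) = 0.339
(ψ ∧ ¬χ) ↔ χ = 1 − |0.339 − 0.661| = 1 − 0.322 = 0.678
¬((ψ ∧ ¬χ) ↔ χ) = 1 − 0.678 = 0.322
φ ↔ ¬((ψ ∧ ¬χ) ↔ χ) = 1 − |0.108 − 0.322| = 1 − 0.214 = 0.786
¬(φ ↔ ¬((ψ ∧ ¬χ) ↔ χ)) = 1 − 0.786 = 0.214
(¬χ ∧ (φ ∧ ¬χ)) ↔ ¬(φ ↔ ¬((ψ ∧ ¬χ) ↔ χ)) = 1 − |0.108 − 0.214| = 1 − 0.106 = 0.894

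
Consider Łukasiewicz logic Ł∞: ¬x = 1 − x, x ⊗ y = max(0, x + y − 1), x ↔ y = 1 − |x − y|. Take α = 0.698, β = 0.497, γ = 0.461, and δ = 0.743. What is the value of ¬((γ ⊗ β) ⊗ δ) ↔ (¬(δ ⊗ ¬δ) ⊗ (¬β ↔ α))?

0.805

γ ⊗ β = max(0, 0.461 + 0.497 − 1) = max(0, -0.042) = 0.000
(γ ⊗ β) ⊗ δ = max(0, 0.000 + 0.743 − 1) = max(0, -0.257) = 0.000
¬((γ ⊗ β) ⊗ δ) = 1 − 0.000 = 1.000
¬δ = 1 − 0.743 = 0.257
δ ⊗ ¬δ = max(0, 0.743 + 0.257 − 1) = max(0, 0.000) = 0.000
¬(δ ⊗ ¬δ) = 1 − 0.000 = 1.000
¬β = 1 − 0.497 = 0.503
¬β ↔ α = 1 − |0.503 − 0.698| = 1 − 0.195 = 0.805
¬(δ ⊗ ¬δ) ⊗ (¬β ↔ α) = max(0, 1.000 + 0.805 − 1) = max(0, 0.805) = 0.805
¬((γ ⊗ β) ⊗ δ) ↔ (¬(δ ⊗ ¬δ) ⊗ (¬β ↔ α)) = 1 − |1.000 − 0.805| = 1 − 0.195 = 0.805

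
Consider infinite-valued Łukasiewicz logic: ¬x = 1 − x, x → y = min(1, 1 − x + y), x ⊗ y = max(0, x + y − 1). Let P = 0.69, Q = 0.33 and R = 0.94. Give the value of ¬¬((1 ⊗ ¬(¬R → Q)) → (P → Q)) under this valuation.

1.00

¬R = 1 − 0.94 = 0.06
¬R → Q = min(1, 1 − 0.06 + 0.33) = min(1, 1.27) = 1.00
¬(¬R → Q) = 1 − 1.00 = 0.00
1 ⊗ ¬(¬R → Q) = max(0, 1.00 + 0.00 − 1) = max(0, 0.00) = 0.00
P → Q = min(1, 1 − 0.69 + 0.33) = min(1, 0.64) = 0.64
(1 ⊗ ¬(¬R → Q)) → (P → Q) = min(1, 1 − 0.00 + 0.64) = min(1, 1.64) = 1.00
¬((1 ⊗ ¬(¬R → Q)) → (P → Q)) = 1 − 1.00 = 0.00
¬¬((1 ⊗ ¬(¬R → Q)) → (P → Q)) = 1 − 0.00 = 1.00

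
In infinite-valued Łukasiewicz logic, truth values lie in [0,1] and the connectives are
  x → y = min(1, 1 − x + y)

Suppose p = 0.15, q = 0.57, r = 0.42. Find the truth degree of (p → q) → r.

p → q = min(1, 1 − 0.15 + 0.57) = min(1, 1.42) = 1.00
(p → q) → r = min(1, 1 − 1.00 + 0.42) = min(1, 0.42) = 0.42

0.42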